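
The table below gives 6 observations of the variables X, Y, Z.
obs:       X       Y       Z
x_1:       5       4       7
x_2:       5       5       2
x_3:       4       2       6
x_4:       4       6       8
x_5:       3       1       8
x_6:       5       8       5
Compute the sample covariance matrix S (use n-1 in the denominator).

Step 1 — column means:
  mean(X) = (5 + 5 + 4 + 4 + 3 + 5) / 6 = 26/6 = 4.3333
  mean(Y) = (4 + 5 + 2 + 6 + 1 + 8) / 6 = 26/6 = 4.3333
  mean(Z) = (7 + 2 + 6 + 8 + 8 + 5) / 6 = 36/6 = 6

Step 2 — sample covariance S[i,j] = (1/(n-1)) · Σ_k (x_{k,i} - mean_i) · (x_{k,j} - mean_j), with n-1 = 5.
  S[X,X] = ((0.6667)·(0.6667) + (0.6667)·(0.6667) + (-0.3333)·(-0.3333) + (-0.3333)·(-0.3333) + (-1.3333)·(-1.3333) + (0.6667)·(0.6667)) / 5 = 3.3333/5 = 0.6667
  S[X,Y] = ((0.6667)·(-0.3333) + (0.6667)·(0.6667) + (-0.3333)·(-2.3333) + (-0.3333)·(1.6667) + (-1.3333)·(-3.3333) + (0.6667)·(3.6667)) / 5 = 7.3333/5 = 1.4667
  S[X,Z] = ((0.6667)·(1) + (0.6667)·(-4) + (-0.3333)·(0) + (-0.3333)·(2) + (-1.3333)·(2) + (0.6667)·(-1)) / 5 = -6/5 = -1.2
  S[Y,Y] = ((-0.3333)·(-0.3333) + (0.6667)·(0.6667) + (-2.3333)·(-2.3333) + (1.6667)·(1.6667) + (-3.3333)·(-3.3333) + (3.6667)·(3.6667)) / 5 = 33.3333/5 = 6.6667
  S[Y,Z] = ((-0.3333)·(1) + (0.6667)·(-4) + (-2.3333)·(0) + (1.6667)·(2) + (-3.3333)·(2) + (3.6667)·(-1)) / 5 = -10/5 = -2
  S[Z,Z] = ((1)·(1) + (-4)·(-4) + (0)·(0) + (2)·(2) + (2)·(2) + (-1)·(-1)) / 5 = 26/5 = 5.2

S is symmetric (S[j,i] = S[i,j]). Assembling:

S = [[0.6667, 1.4667, -1.2],
 [1.4667, 6.6667, -2],
 [-1.2, -2, 5.2]]


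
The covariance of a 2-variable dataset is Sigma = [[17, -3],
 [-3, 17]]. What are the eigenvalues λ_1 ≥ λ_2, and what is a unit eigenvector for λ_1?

Step 1 — characteristic polynomial of 2×2 Sigma:
  det(Sigma - λI) = λ² - trace · λ + det = 0.
  trace = 17 + 17 = 34, det = 17·17 - (-3)² = 280.
Step 2 — discriminant:
  Δ = trace² - 4·det = 1156 - 1120 = 36.
Step 3 — eigenvalues:
  λ = (trace ± √Δ)/2 = (34 ± 6)/2,
  λ_1 = 20,  λ_2 = 14.

Step 4 — unit eigenvector for λ_1: solve (Sigma - λ_1 I)v = 0. First row:
  (17 - 20)·v_x + (-3)·v_y = 0, i.e. (-3)·v_x + (-3)·v_y = 0,
  so v ∝ (b, λ_1 - a) = (-3, 3); multiply by -1 so the first entry is positive: u = (3, -3).
  ||u|| = √((3)² + (-3)²) = √(18) ≈ 4.2426,
  v_1 = u/||u|| ≈ (0.7071, -0.7071) (||v_1|| = 1).

λ_1 = 20,  λ_2 = 14;  v_1 ≈ (0.7071, -0.7071)


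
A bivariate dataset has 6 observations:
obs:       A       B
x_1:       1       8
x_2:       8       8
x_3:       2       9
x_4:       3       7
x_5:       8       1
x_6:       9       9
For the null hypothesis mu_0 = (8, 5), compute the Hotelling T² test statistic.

Step 1 — sample mean vector:
  mean(A) = (1 + 8 + 2 + 3 + 8 + 9) / 6 = 31/6 = 5.1667
  mean(B) = (8 + 8 + 9 + 7 + 1 + 9) / 6 = 42/6 = 7
  x̄ = (5.1667, 7),  deviation x̄ - mu_0 = (5.1667, 7) - (8, 5) = (-2.8333, 2).

Step 2 — sample covariance matrix, S[i,j] = (1/(n-1)) · Σ_k (x_{k,i} - mean_i) · (x_{k,j} - mean_j), divisor n-1 = 5:
  S[A,A] = ((-4.1667)·(-4.1667) + (2.8333)·(2.8333) + (-3.1667)·(-3.1667) + (-2.1667)·(-2.1667) + (2.8333)·(2.8333) + (3.8333)·(3.8333)) / 5 = 62.8333/5 = 12.5667
  S[A,B] = ((-4.1667)·(1) + (2.8333)·(1) + (-3.1667)·(2) + (-2.1667)·(0) + (2.8333)·(-6) + (3.8333)·(2)) / 5 = -17/5 = -3.4
  S[B,B] = ((1)·(1) + (1)·(1) + (2)·(2) + (0)·(0) + (-6)·(-6) + (2)·(2)) / 5 = 46/5 = 9.2
  S = [[12.5667, -3.4],
 [-3.4, 9.2]].

Step 3 — invert S. det(S) = 12.5667·9.2 - (-3.4)² = 104.0533.
  S^{-1} = (1/det) · [[d, -b], [-b, a]] = [[0.0884, 0.0327],
 [0.0327, 0.1208]].

Step 4 — quadratic form (x̄ - mu_0)^T · S^{-1} · (x̄ - mu_0):
  S^{-1} · (x̄ - mu_0) = (-0.1852, 0.149),
  (x̄ - mu_0)^T · [...] = (-2.8333)·(-0.1852) + (2)·(0.149) = 0.8225.

Step 5 — scale by n: T² = 6 · 0.8225 = 4.9353.

T² ≈ 4.9353


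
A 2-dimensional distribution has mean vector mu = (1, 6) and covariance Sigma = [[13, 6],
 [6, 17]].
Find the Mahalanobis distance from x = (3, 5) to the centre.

Step 1 — centre the observation: (x - mu) = (2, -1).

Step 2 — invert Sigma. det(Sigma) = 13·17 - (6)² = 185.
  Sigma^{-1} = (1/det) · [[d, -b], [-b, a]] = [[0.0919, -0.0324],
 [-0.0324, 0.0703]].

Step 3 — form the quadratic (x - mu)^T · Sigma^{-1} · (x - mu):
  Sigma^{-1} · (x - mu) = (0.2162, -0.1351).
  (x - mu)^T · [Sigma^{-1} · (x - mu)] = (2)·(0.2162) + (-1)·(-0.1351) = 0.5676.

Step 4 — take square root: d = √(0.5676) ≈ 0.7534.

d(x, mu) = √(0.5676) ≈ 0.7534


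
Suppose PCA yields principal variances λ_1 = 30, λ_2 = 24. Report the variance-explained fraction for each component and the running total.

Step 1 — total variance = trace(Sigma) = Σ λ_i = 30 + 24 = 54.

Step 2 — fraction explained by component i = λ_i / Σ λ:
  PC1: 30/54 = 0.5556
  PC2: 24/54 = 0.4444

Step 3 — cumulative fraction after k components = (λ_1 + ... + λ_k) / Σ λ:
  k = 1: 30/54 = 0.5556
  k = 2: (30 + 24)/54 = 54/54 = 1

Summary (fraction, with percent):

explained: PC1 0.5556 (55.56%), PC2 0.4444 (44.44%);  cumulative: 0.5556, 1


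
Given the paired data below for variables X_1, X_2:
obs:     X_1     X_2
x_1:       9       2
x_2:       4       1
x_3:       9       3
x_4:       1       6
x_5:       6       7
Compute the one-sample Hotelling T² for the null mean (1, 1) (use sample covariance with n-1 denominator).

Step 1 — sample mean vector:
  mean(X_1) = (9 + 4 + 9 + 1 + 6) / 5 = 29/5 = 5.8
  mean(X_2) = (2 + 1 + 3 + 6 + 7) / 5 = 19/5 = 3.8
  x̄ = (5.8, 3.8),  deviation x̄ - mu_0 = (5.8, 3.8) - (1, 1) = (4.8, 2.8).

Step 2 — sample covariance matrix, S[i,j] = (1/(n-1)) · Σ_k (x_{k,i} - mean_i) · (x_{k,j} - mean_j), divisor n-1 = 4:
  S[X_1,X_1] = ((3.2)·(3.2) + (-1.8)·(-1.8) + (3.2)·(3.2) + (-4.8)·(-4.8) + (0.2)·(0.2)) / 4 = 46.8/4 = 11.7
  S[X_1,X_2] = ((3.2)·(-1.8) + (-1.8)·(-2.8) + (3.2)·(-0.8) + (-4.8)·(2.2) + (0.2)·(3.2)) / 4 = -13.2/4 = -3.3
  S[X_2,X_2] = ((-1.8)·(-1.8) + (-2.8)·(-2.8) + (-0.8)·(-0.8) + (2.2)·(2.2) + (3.2)·(3.2)) / 4 = 26.8/4 = 6.7
  S = [[11.7, -3.3],
 [-3.3, 6.7]].

Step 3 — invert S. det(S) = 11.7·6.7 - (-3.3)² = 67.5.
  S^{-1} = (1/det) · [[d, -b], [-b, a]] = [[0.0993, 0.0489],
 [0.0489, 0.1733]].

Step 4 — quadratic form (x̄ - mu_0)^T · S^{-1} · (x̄ - mu_0):
  S^{-1} · (x̄ - mu_0) = (0.6133, 0.72),
  (x̄ - mu_0)^T · [...] = (4.8)·(0.6133) + (2.8)·(0.72) = 4.96.

Step 5 — scale by n: T² = 5 · 4.96 = 24.8.

T² ≈ 24.8


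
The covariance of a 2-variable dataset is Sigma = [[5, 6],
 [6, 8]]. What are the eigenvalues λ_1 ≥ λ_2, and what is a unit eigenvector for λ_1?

Step 1 — characteristic polynomial of 2×2 Sigma:
  det(Sigma - λI) = λ² - trace · λ + det = 0.
  trace = 5 + 8 = 13, det = 5·8 - (6)² = 4.
Step 2 — discriminant:
  Δ = trace² - 4·det = 169 - 16 = 153.
Step 3 — eigenvalues:
  λ = (trace ± √Δ)/2 = (13 ± 12.3693)/2,
  λ_1 = 12.6847,  λ_2 = 0.3153.

Step 4 — unit eigenvector for λ_1: solve (Sigma - λ_1 I)v = 0. First row:
  (5 - 12.6847)·v_x + (6)·v_y = 0, i.e. (-7.6847)·v_x + (6)·v_y = 0,
  so v ∝ (b, λ_1 - a) = (6, 7.6847) = u.
  ||u|| = √((6)² + (7.6847)²) = √(95.054) ≈ 9.7496,
  v_1 = u/||u|| ≈ (0.6154, 0.7882) (||v_1|| = 1).

λ_1 = 12.6847,  λ_2 = 0.3153;  v_1 ≈ (0.6154, 0.7882)


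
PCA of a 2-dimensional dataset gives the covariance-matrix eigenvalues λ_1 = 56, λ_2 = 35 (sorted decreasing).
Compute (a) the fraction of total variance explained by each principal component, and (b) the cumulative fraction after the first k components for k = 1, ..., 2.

Step 1 — total variance = trace(Sigma) = Σ λ_i = 56 + 35 = 91.

Step 2 — fraction explained by component i = λ_i / Σ λ:
  PC1: 56/91 = 0.6154
  PC2: 35/91 = 0.3846

Step 3 — cumulative fraction after k components = (λ_1 + ... + λ_k) / Σ λ:
  k = 1: 56/91 = 0.6154
  k = 2: (56 + 35)/91 = 91/91 = 1

Summary (fraction, with percent):

explained: PC1 0.6154 (61.54%), PC2 0.3846 (38.46%);  cumulative: 0.6154, 1


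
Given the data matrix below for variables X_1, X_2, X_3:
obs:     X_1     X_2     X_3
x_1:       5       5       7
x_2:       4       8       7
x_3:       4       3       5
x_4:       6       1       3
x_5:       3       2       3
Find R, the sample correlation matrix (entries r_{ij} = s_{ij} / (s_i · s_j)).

Step 1 — column means:
  mean(X_1) = (5 + 4 + 4 + 6 + 3) / 5 = 22/5 = 4.4
  mean(X_2) = (5 + 8 + 3 + 1 + 2) / 5 = 19/5 = 3.8
  mean(X_3) = (7 + 7 + 5 + 3 + 3) / 5 = 25/5 = 5

Step 2 — sample variances and covariances s[i,j] = (1/(n-1)) · Σ_k (x_{k,i} - mean_i) · (x_{k,j} - mean_j), with n-1 = 4:
  s[X_1,X_1] = ((0.6)·(0.6) + (-0.4)·(-0.4) + (-0.4)·(-0.4) + (1.6)·(1.6) + (-1.4)·(-1.4)) / 4 = 5.2/4 = 1.3
  s[X_1,X_2] = ((0.6)·(1.2) + (-0.4)·(4.2) + (-0.4)·(-0.8) + (1.6)·(-2.8) + (-1.4)·(-1.8)) / 4 = -2.6/4 = -0.65
  s[X_1,X_3] = ((0.6)·(2) + (-0.4)·(2) + (-0.4)·(0) + (1.6)·(-2) + (-1.4)·(-2)) / 4 = 0/4 = 0
  s[X_2,X_2] = ((1.2)·(1.2) + (4.2)·(4.2) + (-0.8)·(-0.8) + (-2.8)·(-2.8) + (-1.8)·(-1.8)) / 4 = 30.8/4 = 7.7
  s[X_2,X_3] = ((1.2)·(2) + (4.2)·(2) + (-0.8)·(0) + (-2.8)·(-2) + (-1.8)·(-2)) / 4 = 20/4 = 5
  s[X_3,X_3] = ((2)·(2) + (2)·(2) + (0)·(0) + (-2)·(-2) + (-2)·(-2)) / 4 = 16/4 = 4
  Sample standard deviations s_i = √(s[i,i]):
  s(X_1) = √(1.3) = 1.1402
  s(X_2) = √(7.7) = 2.7749
  s(X_3) = √(4) = 2

Step 3 — r_{ij} = s_{ij} / (s_i · s_j):
  r[X_1,X_1] = 1 (diagonal).
  r[X_1,X_2] = -0.65 / (1.1402 · 2.7749) = -0.65 / 3.1639 = -0.2054
  r[X_1,X_3] = 0 / (1.1402 · 2) = 0 / 2.2804 = 0
  r[X_2,X_2] = 1 (diagonal).
  r[X_2,X_3] = 5 / (2.7749 · 2) = 5 / 5.5498 = 0.9009
  r[X_3,X_3] = 1 (diagonal).

R is symmetric with unit diagonal. Assembling:

R = [[1, -0.2054, 0],
 [-0.2054, 1, 0.9009],
 [0, 0.9009, 1]]


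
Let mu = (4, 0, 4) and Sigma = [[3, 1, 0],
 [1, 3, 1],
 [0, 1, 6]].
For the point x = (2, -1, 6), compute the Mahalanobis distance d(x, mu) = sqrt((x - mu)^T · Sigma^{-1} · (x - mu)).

Step 1 — centre the observation: (x - mu) = (-2, -1, 2).

Step 2 — invert Sigma (cofactor / det for 3×3, or solve directly):
  Sigma^{-1} = [[0.3778, -0.1333, 0.0222],
 [-0.1333, 0.4, -0.0667],
 [0.0222, -0.0667, 0.1778]].

Step 3 — form the quadratic (x - mu)^T · Sigma^{-1} · (x - mu):
  Sigma^{-1} · (x - mu) = (-0.5778, -0.2667, 0.3778).
  (x - mu)^T · [Sigma^{-1} · (x - mu)] = (-2)·(-0.5778) + (-1)·(-0.2667) + (2)·(0.3778) = 2.1778.

Step 4 — take square root: d = √(2.1778) ≈ 1.4757.

d(x, mu) = √(2.1778) ≈ 1.4757


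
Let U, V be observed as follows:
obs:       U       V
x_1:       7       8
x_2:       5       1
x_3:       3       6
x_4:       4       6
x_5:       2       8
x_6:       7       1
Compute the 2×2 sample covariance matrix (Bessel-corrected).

Step 1 — column means:
  mean(U) = (7 + 5 + 3 + 4 + 2 + 7) / 6 = 28/6 = 4.6667
  mean(V) = (8 + 1 + 6 + 6 + 8 + 1) / 6 = 30/6 = 5

Step 2 — sample covariance S[i,j] = (1/(n-1)) · Σ_k (x_{k,i} - mean_i) · (x_{k,j} - mean_j), with n-1 = 5.
  S[U,U] = ((2.3333)·(2.3333) + (0.3333)·(0.3333) + (-1.6667)·(-1.6667) + (-0.6667)·(-0.6667) + (-2.6667)·(-2.6667) + (2.3333)·(2.3333)) / 5 = 21.3333/5 = 4.2667
  S[U,V] = ((2.3333)·(3) + (0.3333)·(-4) + (-1.6667)·(1) + (-0.6667)·(1) + (-2.6667)·(3) + (2.3333)·(-4)) / 5 = -14/5 = -2.8
  S[V,V] = ((3)·(3) + (-4)·(-4) + (1)·(1) + (1)·(1) + (3)·(3) + (-4)·(-4)) / 5 = 52/5 = 10.4

S is symmetric (S[j,i] = S[i,j]). Assembling:

S = [[4.2667, -2.8],
 [-2.8, 10.4]]


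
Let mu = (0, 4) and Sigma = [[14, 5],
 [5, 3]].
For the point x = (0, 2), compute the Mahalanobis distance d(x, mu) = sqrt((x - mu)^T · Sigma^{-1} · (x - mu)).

Step 1 — centre the observation: (x - mu) = (0, -2).

Step 2 — invert Sigma. det(Sigma) = 14·3 - (5)² = 17.
  Sigma^{-1} = (1/det) · [[d, -b], [-b, a]] = [[0.1765, -0.2941],
 [-0.2941, 0.8235]].

Step 3 — form the quadratic (x - mu)^T · Sigma^{-1} · (x - mu):
  Sigma^{-1} · (x - mu) = (0.5882, -1.6471).
  (x - mu)^T · [Sigma^{-1} · (x - mu)] = (0)·(0.5882) + (-2)·(-1.6471) = 3.2941.

Step 4 — take square root: d = √(3.2941) ≈ 1.815.

d(x, mu) = √(3.2941) ≈ 1.815


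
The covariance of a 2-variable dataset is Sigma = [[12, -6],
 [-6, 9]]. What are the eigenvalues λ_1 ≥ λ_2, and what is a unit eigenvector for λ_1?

Step 1 — characteristic polynomial of 2×2 Sigma:
  det(Sigma - λI) = λ² - trace · λ + det = 0.
  trace = 12 + 9 = 21, det = 12·9 - (-6)² = 72.
Step 2 — discriminant:
  Δ = trace² - 4·det = 441 - 288 = 153.
Step 3 — eigenvalues:
  λ = (trace ± √Δ)/2 = (21 ± 12.3693)/2,
  λ_1 = 16.6847,  λ_2 = 4.3153.

Step 4 — unit eigenvector for λ_1: solve (Sigma - λ_1 I)v = 0. First row:
  (12 - 16.6847)·v_x + (-6)·v_y = 0, i.e. (-4.6847)·v_x + (-6)·v_y = 0,
  so v ∝ (b, λ_1 - a) = (-6, 4.6847); multiply by -1 so the first entry is positive: u = (6, -4.6847).
  ||u|| = √((6)² + (-4.6847)²) = √(57.946) ≈ 7.6122,
  v_1 = u/||u|| ≈ (0.7882, -0.6154) (||v_1|| = 1).

λ_1 = 16.6847,  λ_2 = 4.3153;  v_1 ≈ (0.7882, -0.6154)


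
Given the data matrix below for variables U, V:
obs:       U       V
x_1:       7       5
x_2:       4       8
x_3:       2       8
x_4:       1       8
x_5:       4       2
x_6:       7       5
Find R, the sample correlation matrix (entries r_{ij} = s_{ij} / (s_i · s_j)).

Step 1 — column means:
  mean(U) = (7 + 4 + 2 + 1 + 4 + 7) / 6 = 25/6 = 4.1667
  mean(V) = (5 + 8 + 8 + 8 + 2 + 5) / 6 = 36/6 = 6

Step 2 — sample variances and covariances s[i,j] = (1/(n-1)) · Σ_k (x_{k,i} - mean_i) · (x_{k,j} - mean_j), with n-1 = 5:
  s[U,U] = ((2.8333)·(2.8333) + (-0.1667)·(-0.1667) + (-2.1667)·(-2.1667) + (-3.1667)·(-3.1667) + (-0.1667)·(-0.1667) + (2.8333)·(2.8333)) / 5 = 30.8333/5 = 6.1667
  s[U,V] = ((2.8333)·(-1) + (-0.1667)·(2) + (-2.1667)·(2) + (-3.1667)·(2) + (-0.1667)·(-4) + (2.8333)·(-1)) / 5 = -16/5 = -3.2
  s[V,V] = ((-1)·(-1) + (2)·(2) + (2)·(2) + (2)·(2) + (-4)·(-4) + (-1)·(-1)) / 5 = 30/5 = 6
  Sample standard deviations s_i = √(s[i,i]):
  s(U) = √(6.1667) = 2.4833
  s(V) = √(6) = 2.4495

Step 3 — r_{ij} = s_{ij} / (s_i · s_j):
  r[U,U] = 1 (diagonal).
  r[U,V] = -3.2 / (2.4833 · 2.4495) = -3.2 / 6.0828 = -0.5261
  r[V,V] = 1 (diagonal).

R is symmetric with unit diagonal. Assembling:

R = [[1, -0.5261],
 [-0.5261, 1]]


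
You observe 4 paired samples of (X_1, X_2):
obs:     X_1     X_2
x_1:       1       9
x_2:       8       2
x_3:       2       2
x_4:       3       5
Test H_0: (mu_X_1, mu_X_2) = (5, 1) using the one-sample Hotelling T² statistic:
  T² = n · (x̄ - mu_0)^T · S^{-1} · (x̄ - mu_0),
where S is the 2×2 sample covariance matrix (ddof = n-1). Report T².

Step 1 — sample mean vector:
  mean(X_1) = (1 + 8 + 2 + 3) / 4 = 14/4 = 3.5
  mean(X_2) = (9 + 2 + 2 + 5) / 4 = 18/4 = 4.5
  x̄ = (3.5, 4.5),  deviation x̄ - mu_0 = (3.5, 4.5) - (5, 1) = (-1.5, 3.5).

Step 2 — sample covariance matrix, S[i,j] = (1/(n-1)) · Σ_k (x_{k,i} - mean_i) · (x_{k,j} - mean_j), divisor n-1 = 3:
  S[X_1,X_1] = ((-2.5)·(-2.5) + (4.5)·(4.5) + (-1.5)·(-1.5) + (-0.5)·(-0.5)) / 3 = 29/3 = 9.6667
  S[X_1,X_2] = ((-2.5)·(4.5) + (4.5)·(-2.5) + (-1.5)·(-2.5) + (-0.5)·(0.5)) / 3 = -19/3 = -6.3333
  S[X_2,X_2] = ((4.5)·(4.5) + (-2.5)·(-2.5) + (-2.5)·(-2.5) + (0.5)·(0.5)) / 3 = 33/3 = 11
  S = [[9.6667, -6.3333],
 [-6.3333, 11]].

Step 3 — invert S. det(S) = 9.6667·11 - (-6.3333)² = 66.2222.
  S^{-1} = (1/det) · [[d, -b], [-b, a]] = [[0.1661, 0.0956],
 [0.0956, 0.146]].

Step 4 — quadratic form (x̄ - mu_0)^T · S^{-1} · (x̄ - mu_0):
  S^{-1} · (x̄ - mu_0) = (0.0856, 0.3674),
  (x̄ - mu_0)^T · [...] = (-1.5)·(0.0856) + (3.5)·(0.3674) = 1.1577.

Step 5 — scale by n: T² = 4 · 1.1577 = 4.6309.

T² ≈ 4.6309


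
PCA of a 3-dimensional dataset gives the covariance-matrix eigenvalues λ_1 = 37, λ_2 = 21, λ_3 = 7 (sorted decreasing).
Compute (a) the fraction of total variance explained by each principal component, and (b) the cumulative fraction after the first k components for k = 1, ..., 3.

Step 1 — total variance = trace(Sigma) = Σ λ_i = 37 + 21 + 7 = 65.

Step 2 — fraction explained by component i = λ_i / Σ λ:
  PC1: 37/65 = 0.5692
  PC2: 21/65 = 0.3231
  PC3: 7/65 = 0.1077

Step 3 — cumulative fraction after k components = (λ_1 + ... + λ_k) / Σ λ:
  k = 1: 37/65 = 0.5692
  k = 2: (37 + 21)/65 = 58/65 = 0.8923
  k = 3: (37 + 21 + 7)/65 = 65/65 = 1

Summary (fraction, with percent):

explained: PC1 0.5692 (56.92%), PC2 0.3231 (32.31%), PC3 0.1077 (10.77%);  cumulative: 0.5692, 0.8923, 1


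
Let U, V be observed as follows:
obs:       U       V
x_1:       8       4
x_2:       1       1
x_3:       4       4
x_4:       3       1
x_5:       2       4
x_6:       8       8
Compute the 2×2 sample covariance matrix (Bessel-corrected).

Step 1 — column means:
  mean(U) = (8 + 1 + 4 + 3 + 2 + 8) / 6 = 26/6 = 4.3333
  mean(V) = (4 + 1 + 4 + 1 + 4 + 8) / 6 = 22/6 = 3.6667

Step 2 — sample covariance S[i,j] = (1/(n-1)) · Σ_k (x_{k,i} - mean_i) · (x_{k,j} - mean_j), with n-1 = 5.
  S[U,U] = ((3.6667)·(3.6667) + (-3.3333)·(-3.3333) + (-0.3333)·(-0.3333) + (-1.3333)·(-1.3333) + (-2.3333)·(-2.3333) + (3.6667)·(3.6667)) / 5 = 45.3333/5 = 9.0667
  S[U,V] = ((3.6667)·(0.3333) + (-3.3333)·(-2.6667) + (-0.3333)·(0.3333) + (-1.3333)·(-2.6667) + (-2.3333)·(0.3333) + (3.6667)·(4.3333)) / 5 = 28.6667/5 = 5.7333
  S[V,V] = ((0.3333)·(0.3333) + (-2.6667)·(-2.6667) + (0.3333)·(0.3333) + (-2.6667)·(-2.6667) + (0.3333)·(0.3333) + (4.3333)·(4.3333)) / 5 = 33.3333/5 = 6.6667

S is symmetric (S[j,i] = S[i,j]). Assembling:

S = [[9.0667, 5.7333],
 [5.7333, 6.6667]]


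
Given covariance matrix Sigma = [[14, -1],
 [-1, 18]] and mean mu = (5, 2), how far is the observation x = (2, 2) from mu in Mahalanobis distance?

Step 1 — centre the observation: (x - mu) = (-3, 0).

Step 2 — invert Sigma. det(Sigma) = 14·18 - (-1)² = 251.
  Sigma^{-1} = (1/det) · [[d, -b], [-b, a]] = [[0.0717, 0.004],
 [0.004, 0.0558]].

Step 3 — form the quadratic (x - mu)^T · Sigma^{-1} · (x - mu):
  Sigma^{-1} · (x - mu) = (-0.2151, -0.012).
  (x - mu)^T · [Sigma^{-1} · (x - mu)] = (-3)·(-0.2151) + (0)·(-0.012) = 0.6454.

Step 4 — take square root: d = √(0.6454) ≈ 0.8034.

d(x, mu) = √(0.6454) ≈ 0.8034


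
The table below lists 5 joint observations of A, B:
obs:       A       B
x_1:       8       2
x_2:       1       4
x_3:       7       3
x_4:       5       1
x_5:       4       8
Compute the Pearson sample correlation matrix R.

Step 1 — column means:
  mean(A) = (8 + 1 + 7 + 5 + 4) / 5 = 25/5 = 5
  mean(B) = (2 + 4 + 3 + 1 + 8) / 5 = 18/5 = 3.6

Step 2 — sample variances and covariances s[i,j] = (1/(n-1)) · Σ_k (x_{k,i} - mean_i) · (x_{k,j} - mean_j), with n-1 = 4:
  s[A,A] = ((3)·(3) + (-4)·(-4) + (2)·(2) + (0)·(0) + (-1)·(-1)) / 4 = 30/4 = 7.5
  s[A,B] = ((3)·(-1.6) + (-4)·(0.4) + (2)·(-0.6) + (0)·(-2.6) + (-1)·(4.4)) / 4 = -12/4 = -3
  s[B,B] = ((-1.6)·(-1.6) + (0.4)·(0.4) + (-0.6)·(-0.6) + (-2.6)·(-2.6) + (4.4)·(4.4)) / 4 = 29.2/4 = 7.3
  Sample standard deviations s_i = √(s[i,i]):
  s(A) = √(7.5) = 2.7386
  s(B) = √(7.3) = 2.7019

Step 3 — r_{ij} = s_{ij} / (s_i · s_j):
  r[A,A] = 1 (diagonal).
  r[A,B] = -3 / (2.7386 · 2.7019) = -3 / 7.3993 = -0.4054
  r[B,B] = 1 (diagonal).

R is symmetric with unit diagonal. Assembling:

R = [[1, -0.4054],
 [-0.4054, 1]]


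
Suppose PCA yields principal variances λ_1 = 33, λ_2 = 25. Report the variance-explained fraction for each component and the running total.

Step 1 — total variance = trace(Sigma) = Σ λ_i = 33 + 25 = 58.

Step 2 — fraction explained by component i = λ_i / Σ λ:
  PC1: 33/58 = 0.569
  PC2: 25/58 = 0.431

Step 3 — cumulative fraction after k components = (λ_1 + ... + λ_k) / Σ λ:
  k = 1: 33/58 = 0.569
  k = 2: (33 + 25)/58 = 58/58 = 1

Summary (fraction, with percent):

explained: PC1 0.569 (56.9%), PC2 0.431 (43.1%);  cumulative: 0.569, 1


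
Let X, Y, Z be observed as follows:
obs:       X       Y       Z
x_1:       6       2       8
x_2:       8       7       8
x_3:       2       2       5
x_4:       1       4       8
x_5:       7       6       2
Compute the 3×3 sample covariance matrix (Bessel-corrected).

Step 1 — column means:
  mean(X) = (6 + 8 + 2 + 1 + 7) / 5 = 24/5 = 4.8
  mean(Y) = (2 + 7 + 2 + 4 + 6) / 5 = 21/5 = 4.2
  mean(Z) = (8 + 8 + 5 + 8 + 2) / 5 = 31/5 = 6.2

Step 2 — sample covariance S[i,j] = (1/(n-1)) · Σ_k (x_{k,i} - mean_i) · (x_{k,j} - mean_j), with n-1 = 4.
  S[X,X] = ((1.2)·(1.2) + (3.2)·(3.2) + (-2.8)·(-2.8) + (-3.8)·(-3.8) + (2.2)·(2.2)) / 4 = 38.8/4 = 9.7
  S[X,Y] = ((1.2)·(-2.2) + (3.2)·(2.8) + (-2.8)·(-2.2) + (-3.8)·(-0.2) + (2.2)·(1.8)) / 4 = 17.2/4 = 4.3
  S[X,Z] = ((1.2)·(1.8) + (3.2)·(1.8) + (-2.8)·(-1.2) + (-3.8)·(1.8) + (2.2)·(-4.2)) / 4 = -4.8/4 = -1.2
  S[Y,Y] = ((-2.2)·(-2.2) + (2.8)·(2.8) + (-2.2)·(-2.2) + (-0.2)·(-0.2) + (1.8)·(1.8)) / 4 = 20.8/4 = 5.2
  S[Y,Z] = ((-2.2)·(1.8) + (2.8)·(1.8) + (-2.2)·(-1.2) + (-0.2)·(1.8) + (1.8)·(-4.2)) / 4 = -4.2/4 = -1.05
  S[Z,Z] = ((1.8)·(1.8) + (1.8)·(1.8) + (-1.2)·(-1.2) + (1.8)·(1.8) + (-4.2)·(-4.2)) / 4 = 28.8/4 = 7.2

S is symmetric (S[j,i] = S[i,j]). Assembling:

S = [[9.7, 4.3, -1.2],
 [4.3, 5.2, -1.05],
 [-1.2, -1.05, 7.2]]


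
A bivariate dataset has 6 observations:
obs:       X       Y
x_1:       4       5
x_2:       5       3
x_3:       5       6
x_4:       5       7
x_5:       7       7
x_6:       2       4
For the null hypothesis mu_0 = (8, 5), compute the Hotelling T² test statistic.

Step 1 — sample mean vector:
  mean(X) = (4 + 5 + 5 + 5 + 7 + 2) / 6 = 28/6 = 4.6667
  mean(Y) = (5 + 3 + 6 + 7 + 7 + 4) / 6 = 32/6 = 5.3333
  x̄ = (4.6667, 5.3333),  deviation x̄ - mu_0 = (4.6667, 5.3333) - (8, 5) = (-3.3333, 0.3333).

Step 2 — sample covariance matrix, S[i,j] = (1/(n-1)) · Σ_k (x_{k,i} - mean_i) · (x_{k,j} - mean_j), divisor n-1 = 5:
  S[X,X] = ((-0.6667)·(-0.6667) + (0.3333)·(0.3333) + (0.3333)·(0.3333) + (0.3333)·(0.3333) + (2.3333)·(2.3333) + (-2.6667)·(-2.6667)) / 5 = 13.3333/5 = 2.6667
  S[X,Y] = ((-0.6667)·(-0.3333) + (0.3333)·(-2.3333) + (0.3333)·(0.6667) + (0.3333)·(1.6667) + (2.3333)·(1.6667) + (-2.6667)·(-1.3333)) / 5 = 7.6667/5 = 1.5333
  S[Y,Y] = ((-0.3333)·(-0.3333) + (-2.3333)·(-2.3333) + (0.6667)·(0.6667) + (1.6667)·(1.6667) + (1.6667)·(1.6667) + (-1.3333)·(-1.3333)) / 5 = 13.3333/5 = 2.6667
  S = [[2.6667, 1.5333],
 [1.5333, 2.6667]].

Step 3 — invert S. det(S) = 2.6667·2.6667 - (1.5333)² = 4.76.
  S^{-1} = (1/det) · [[d, -b], [-b, a]] = [[0.5602, -0.3221],
 [-0.3221, 0.5602]].

Step 4 — quadratic form (x̄ - mu_0)^T · S^{-1} · (x̄ - mu_0):
  S^{-1} · (x̄ - mu_0) = (-1.9748, 1.2605),
  (x̄ - mu_0)^T · [...] = (-3.3333)·(-1.9748) + (0.3333)·(1.2605) = 7.0028.

Step 5 — scale by n: T² = 6 · 7.0028 = 42.0168.

T² ≈ 42.0168


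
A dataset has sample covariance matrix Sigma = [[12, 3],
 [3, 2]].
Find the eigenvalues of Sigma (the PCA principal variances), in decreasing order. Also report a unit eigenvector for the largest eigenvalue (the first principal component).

Step 1 — characteristic polynomial of 2×2 Sigma:
  det(Sigma - λI) = λ² - trace · λ + det = 0.
  trace = 12 + 2 = 14, det = 12·2 - (3)² = 15.
Step 2 — discriminant:
  Δ = trace² - 4·det = 196 - 60 = 136.
Step 3 — eigenvalues:
  λ = (trace ± √Δ)/2 = (14 ± 11.6619)/2,
  λ_1 = 12.831,  λ_2 = 1.169.

Step 4 — unit eigenvector for λ_1: solve (Sigma - λ_1 I)v = 0. First row:
  (12 - 12.831)·v_x + (3)·v_y = 0, i.e. (-0.831)·v_x + (3)·v_y = 0,
  so v ∝ (b, λ_1 - a) = (3, 0.831) = u.
  ||u|| = √((3)² + (0.831)²) = √(9.6905) ≈ 3.113,
  v_1 = u/||u|| ≈ (0.9637, 0.2669) (||v_1|| = 1).

λ_1 = 12.831,  λ_2 = 1.169;  v_1 ≈ (0.9637, 0.2669)


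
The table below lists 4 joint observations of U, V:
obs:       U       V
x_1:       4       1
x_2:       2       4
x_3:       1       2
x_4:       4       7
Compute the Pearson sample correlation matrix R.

Step 1 — column means:
  mean(U) = (4 + 2 + 1 + 4) / 4 = 11/4 = 2.75
  mean(V) = (1 + 4 + 2 + 7) / 4 = 14/4 = 3.5

Step 2 — sample variances and covariances s[i,j] = (1/(n-1)) · Σ_k (x_{k,i} - mean_i) · (x_{k,j} - mean_j), with n-1 = 3:
  s[U,U] = ((1.25)·(1.25) + (-0.75)·(-0.75) + (-1.75)·(-1.75) + (1.25)·(1.25)) / 3 = 6.75/3 = 2.25
  s[U,V] = ((1.25)·(-2.5) + (-0.75)·(0.5) + (-1.75)·(-1.5) + (1.25)·(3.5)) / 3 = 3.5/3 = 1.1667
  s[V,V] = ((-2.5)·(-2.5) + (0.5)·(0.5) + (-1.5)·(-1.5) + (3.5)·(3.5)) / 3 = 21/3 = 7
  Sample standard deviations s_i = √(s[i,i]):
  s(U) = √(2.25) = 1.5
  s(V) = √(7) = 2.6458

Step 3 — r_{ij} = s_{ij} / (s_i · s_j):
  r[U,U] = 1 (diagonal).
  r[U,V] = 1.1667 / (1.5 · 2.6458) = 1.1667 / 3.9686 = 0.294
  r[V,V] = 1 (diagonal).

R is symmetric with unit diagonal. Assembling:

R = [[1, 0.294],
 [0.294, 1]]


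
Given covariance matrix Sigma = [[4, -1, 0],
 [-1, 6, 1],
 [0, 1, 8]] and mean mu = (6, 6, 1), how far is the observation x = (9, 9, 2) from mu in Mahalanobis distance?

Step 1 — centre the observation: (x - mu) = (3, 3, 1).

Step 2 — invert Sigma (cofactor / det for 3×3, or solve directly):
  Sigma^{-1} = [[0.2611, 0.0444, -0.0056],
 [0.0444, 0.1778, -0.0222],
 [-0.0056, -0.0222, 0.1278]].

Step 3 — form the quadratic (x - mu)^T · Sigma^{-1} · (x - mu):
  Sigma^{-1} · (x - mu) = (0.9111, 0.6444, 0.0444).
  (x - mu)^T · [Sigma^{-1} · (x - mu)] = (3)·(0.9111) + (3)·(0.6444) + (1)·(0.0444) = 4.7111.

Step 4 — take square root: d = √(4.7111) ≈ 2.1705.

d(x, mu) = √(4.7111) ≈ 2.1705


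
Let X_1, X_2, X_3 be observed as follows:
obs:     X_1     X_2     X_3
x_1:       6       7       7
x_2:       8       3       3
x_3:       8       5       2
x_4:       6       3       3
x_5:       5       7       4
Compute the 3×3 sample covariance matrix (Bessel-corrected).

Step 1 — column means:
  mean(X_1) = (6 + 8 + 8 + 6 + 5) / 5 = 33/5 = 6.6
  mean(X_2) = (7 + 3 + 5 + 3 + 7) / 5 = 25/5 = 5
  mean(X_3) = (7 + 3 + 2 + 3 + 4) / 5 = 19/5 = 3.8

Step 2 — sample covariance S[i,j] = (1/(n-1)) · Σ_k (x_{k,i} - mean_i) · (x_{k,j} - mean_j), with n-1 = 4.
  S[X_1,X_1] = ((-0.6)·(-0.6) + (1.4)·(1.4) + (1.4)·(1.4) + (-0.6)·(-0.6) + (-1.6)·(-1.6)) / 4 = 7.2/4 = 1.8
  S[X_1,X_2] = ((-0.6)·(2) + (1.4)·(-2) + (1.4)·(0) + (-0.6)·(-2) + (-1.6)·(2)) / 4 = -6/4 = -1.5
  S[X_1,X_3] = ((-0.6)·(3.2) + (1.4)·(-0.8) + (1.4)·(-1.8) + (-0.6)·(-0.8) + (-1.6)·(0.2)) / 4 = -5.4/4 = -1.35
  S[X_2,X_2] = ((2)·(2) + (-2)·(-2) + (0)·(0) + (-2)·(-2) + (2)·(2)) / 4 = 16/4 = 4
  S[X_2,X_3] = ((2)·(3.2) + (-2)·(-0.8) + (0)·(-1.8) + (-2)·(-0.8) + (2)·(0.2)) / 4 = 10/4 = 2.5
  S[X_3,X_3] = ((3.2)·(3.2) + (-0.8)·(-0.8) + (-1.8)·(-1.8) + (-0.8)·(-0.8) + (0.2)·(0.2)) / 4 = 14.8/4 = 3.7

S is symmetric (S[j,i] = S[i,j]). Assembling:

S = [[1.8, -1.5, -1.35],
 [-1.5, 4, 2.5],
 [-1.35, 2.5, 3.7]]


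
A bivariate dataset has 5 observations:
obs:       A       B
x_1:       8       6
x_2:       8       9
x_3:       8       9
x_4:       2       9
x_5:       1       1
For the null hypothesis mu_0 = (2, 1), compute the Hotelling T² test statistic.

Step 1 — sample mean vector:
  mean(A) = (8 + 8 + 8 + 2 + 1) / 5 = 27/5 = 5.4
  mean(B) = (6 + 9 + 9 + 9 + 1) / 5 = 34/5 = 6.8
  x̄ = (5.4, 6.8),  deviation x̄ - mu_0 = (5.4, 6.8) - (2, 1) = (3.4, 5.8).

Step 2 — sample covariance matrix, S[i,j] = (1/(n-1)) · Σ_k (x_{k,i} - mean_i) · (x_{k,j} - mean_j), divisor n-1 = 4:
  S[A,A] = ((2.6)·(2.6) + (2.6)·(2.6) + (2.6)·(2.6) + (-3.4)·(-3.4) + (-4.4)·(-4.4)) / 4 = 51.2/4 = 12.8
  S[A,B] = ((2.6)·(-0.8) + (2.6)·(2.2) + (2.6)·(2.2) + (-3.4)·(2.2) + (-4.4)·(-5.8)) / 4 = 27.4/4 = 6.85
  S[B,B] = ((-0.8)·(-0.8) + (2.2)·(2.2) + (2.2)·(2.2) + (2.2)·(2.2) + (-5.8)·(-5.8)) / 4 = 48.8/4 = 12.2
  S = [[12.8, 6.85],
 [6.85, 12.2]].

Step 3 — invert S. det(S) = 12.8·12.2 - (6.85)² = 109.2375.
  S^{-1} = (1/det) · [[d, -b], [-b, a]] = [[0.1117, -0.0627],
 [-0.0627, 0.1172]].

Step 4 — quadratic form (x̄ - mu_0)^T · S^{-1} · (x̄ - mu_0):
  S^{-1} · (x̄ - mu_0) = (0.016, 0.4664),
  (x̄ - mu_0)^T · [...] = (3.4)·(0.016) + (5.8)·(0.4664) = 2.7597.

Step 5 — scale by n: T² = 5 · 2.7597 = 13.7984.

T² ≈ 13.7984


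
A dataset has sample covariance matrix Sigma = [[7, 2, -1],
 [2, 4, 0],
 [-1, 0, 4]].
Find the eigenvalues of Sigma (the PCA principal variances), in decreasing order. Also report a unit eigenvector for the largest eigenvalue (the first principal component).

Step 1 — characteristic polynomial p(λ) = det(λI - Sigma) = λ³ - tr·λ² + c_1·λ - det, where tr = trace, c_1 = sum of the principal 2×2 minors, det = det(Sigma):
  tr = 7 + 4 + 4 = 15,
  c_1 = (7·4 - (2)²) + (7·4 - (-1)²) + (4·4 - (0)²) = 24 + 27 + 16 = 67,
  det = 7·(4·4 - (0)²) - (2)·((2)·4 - (0)·(-1)) + (-1)·((2)·(0) - 4·(-1)) = 7·(16) - (2)·(8) + (-1)·(4) = 92.
  So p(λ) = λ³ - 15λ² + 67λ - 92.
Step 2 — look for an integer root (rational root theorem: any rational root is an integer divisor of 92). Testing λ = 4:
  p(4) = 64 - 240 + 268 - 92 = 0  ✓
  Dividing out (λ - 4): p(λ) = (λ - 4)(λ² - 11λ + 23).
Step 3 — remaining eigenvalues from the quadratic λ² - 11λ + 23 = 0:
  Δ = 11² - 4·23 = 121 - 92 = 29,  λ = (11 ± √29)/2 = (11 ± 5.3852)/2 ≈ 8.1926 or 2.8074.
  Sorted: λ_1 = 8.1926,  λ_2 = 4,  λ_3 = 2.8074  (check: sum = 15 = tr ✓).

Step 4 — unit eigenvector for λ_1 ≈ 8.1926: v spans the null space of (Sigma - λ_1 I), whose rows are
  r_1 = (-1.1926, 2, -1),  r_2 = (2, -4.1926, 0),  r_3 = (-1, 0, -4.1926).
  v is orthogonal to every row, so take v ∝ r_1 × r_2 = ((2)·(0) - (-1)·(-4.1926), (-1)·(2) - (-1.1926)·(0), (-1.1926)·(-4.1926) - (2)·(2)) ≈ (-4.1926, -2, 1).
  Rescale (multiply by -1 so the first nonzero entry is positive): u = (4.1926, 2, -1).
  ||u|| = √((4.1926)² + (2)² + (-1)²) = √(22.5777) ≈ 4.7516,  v_1 = u/||u|| ≈ (0.8824, 0.4209, -0.2105) (||v_1|| = 1).

λ_1 = 8.1926,  λ_2 = 4,  λ_3 = 2.8074;  v_1 ≈ (0.8824, 0.4209, -0.2105)


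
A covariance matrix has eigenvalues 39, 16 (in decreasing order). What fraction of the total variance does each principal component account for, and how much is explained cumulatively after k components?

Step 1 — total variance = trace(Sigma) = Σ λ_i = 39 + 16 = 55.

Step 2 — fraction explained by component i = λ_i / Σ λ:
  PC1: 39/55 = 0.7091
  PC2: 16/55 = 0.2909

Step 3 — cumulative fraction after k components = (λ_1 + ... + λ_k) / Σ λ:
  k = 1: 39/55 = 0.7091
  k = 2: (39 + 16)/55 = 55/55 = 1

Summary (fraction, with percent):

explained: PC1 0.7091 (70.91%), PC2 0.2909 (29.09%);  cumulative: 0.7091, 1


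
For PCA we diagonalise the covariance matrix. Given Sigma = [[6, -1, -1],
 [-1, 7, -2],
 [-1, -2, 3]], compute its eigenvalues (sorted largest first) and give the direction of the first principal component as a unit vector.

Step 1 — characteristic polynomial p(λ) = det(λI - Sigma) = λ³ - tr·λ² + c_1·λ - det, where tr = trace, c_1 = sum of the principal 2×2 minors, det = det(Sigma):
  tr = 6 + 7 + 3 = 16,
  c_1 = (6·7 - (-1)²) + (6·3 - (-1)²) + (7·3 - (-2)²) = 41 + 17 + 17 = 75,
  det = 6·(7·3 - (-2)²) - (-1)·((-1)·3 - (-2)·(-1)) + (-1)·((-1)·(-2) - 7·(-1)) = 6·(17) - (-1)·(-5) + (-1)·(9) = 88.
  So p(λ) = λ³ - 16λ² + 75λ - 88.
Step 2 — look for an integer root (rational root theorem: any rational root is an integer divisor of 88). Testing λ = 8:
  p(8) = 512 - 1024 + 600 - 88 = 0  ✓
  Dividing out (λ - 8): p(λ) = (λ - 8)(λ² - 8λ + 11).
Step 3 — remaining eigenvalues from the quadratic λ² - 8λ + 11 = 0:
  Δ = 8² - 4·11 = 64 - 44 = 20,  λ = (8 ± √20)/2 = (8 ± 4.4721)/2 ≈ 6.2361 or 1.7639.
  Sorted: λ_1 = 8,  λ_2 = 6.2361,  λ_3 = 1.7639  (check: sum = 16 = tr ✓).

Step 4 — unit eigenvector for λ_1 = 8: v spans the null space of (Sigma - λ_1 I), whose rows are
  r_1 = (-2, -1, -1),  r_2 = (-1, -1, -2),  r_3 = (-1, -2, -5).
  v is orthogonal to every row, so take v ∝ r_1 × r_2 = ((-1)·(-2) - (-1)·(-1), (-1)·(-1) - (-2)·(-2), (-2)·(-1) - (-1)·(-1)) = (1, -3, 1).
  Let u = (1, -3, 1).
  ||u|| = √((1)² + (-3)² + (1)²) = √(11) ≈ 3.3166,  v_1 = u/||u|| ≈ (0.3015, -0.9045, 0.3015) (||v_1|| = 1).

λ_1 = 8,  λ_2 = 6.2361,  λ_3 = 1.7639;  v_1 ≈ (0.3015, -0.9045, 0.3015)


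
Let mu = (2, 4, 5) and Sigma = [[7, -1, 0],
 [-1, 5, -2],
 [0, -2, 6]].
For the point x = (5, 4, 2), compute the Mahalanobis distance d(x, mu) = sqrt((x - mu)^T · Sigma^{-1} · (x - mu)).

Step 1 — centre the observation: (x - mu) = (3, 0, -3).

Step 2 — invert Sigma (cofactor / det for 3×3, or solve directly):
  Sigma^{-1} = [[0.1477, 0.0341, 0.0114],
 [0.0341, 0.2386, 0.0795],
 [0.0114, 0.0795, 0.1932]].

Step 3 — form the quadratic (x - mu)^T · Sigma^{-1} · (x - mu):
  Sigma^{-1} · (x - mu) = (0.4091, -0.1364, -0.5455).
  (x - mu)^T · [Sigma^{-1} · (x - mu)] = (3)·(0.4091) + (0)·(-0.1364) + (-3)·(-0.5455) = 2.8636.

Step 4 — take square root: d = √(2.8636) ≈ 1.6922.

d(x, mu) = √(2.8636) ≈ 1.6922


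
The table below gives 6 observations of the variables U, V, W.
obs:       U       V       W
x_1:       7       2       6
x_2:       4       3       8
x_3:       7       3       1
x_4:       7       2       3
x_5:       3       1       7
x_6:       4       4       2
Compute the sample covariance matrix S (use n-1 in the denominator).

Step 1 — column means:
  mean(U) = (7 + 4 + 7 + 7 + 3 + 4) / 6 = 32/6 = 5.3333
  mean(V) = (2 + 3 + 3 + 2 + 1 + 4) / 6 = 15/6 = 2.5
  mean(W) = (6 + 8 + 1 + 3 + 7 + 2) / 6 = 27/6 = 4.5

Step 2 — sample covariance S[i,j] = (1/(n-1)) · Σ_k (x_{k,i} - mean_i) · (x_{k,j} - mean_j), with n-1 = 5.
  S[U,U] = ((1.6667)·(1.6667) + (-1.3333)·(-1.3333) + (1.6667)·(1.6667) + (1.6667)·(1.6667) + (-2.3333)·(-2.3333) + (-1.3333)·(-1.3333)) / 5 = 17.3333/5 = 3.4667
  S[U,V] = ((1.6667)·(-0.5) + (-1.3333)·(0.5) + (1.6667)·(0.5) + (1.6667)·(-0.5) + (-2.3333)·(-1.5) + (-1.3333)·(1.5)) / 5 = 0/5 = 0
  S[U,W] = ((1.6667)·(1.5) + (-1.3333)·(3.5) + (1.6667)·(-3.5) + (1.6667)·(-1.5) + (-2.3333)·(2.5) + (-1.3333)·(-2.5)) / 5 = -13/5 = -2.6
  S[V,V] = ((-0.5)·(-0.5) + (0.5)·(0.5) + (0.5)·(0.5) + (-0.5)·(-0.5) + (-1.5)·(-1.5) + (1.5)·(1.5)) / 5 = 5.5/5 = 1.1
  S[V,W] = ((-0.5)·(1.5) + (0.5)·(3.5) + (0.5)·(-3.5) + (-0.5)·(-1.5) + (-1.5)·(2.5) + (1.5)·(-2.5)) / 5 = -7.5/5 = -1.5
  S[W,W] = ((1.5)·(1.5) + (3.5)·(3.5) + (-3.5)·(-3.5) + (-1.5)·(-1.5) + (2.5)·(2.5) + (-2.5)·(-2.5)) / 5 = 41.5/5 = 8.3

S is symmetric (S[j,i] = S[i,j]). Assembling:

S = [[3.4667, 0, -2.6],
 [0, 1.1, -1.5],
 [-2.6, -1.5, 8.3]]


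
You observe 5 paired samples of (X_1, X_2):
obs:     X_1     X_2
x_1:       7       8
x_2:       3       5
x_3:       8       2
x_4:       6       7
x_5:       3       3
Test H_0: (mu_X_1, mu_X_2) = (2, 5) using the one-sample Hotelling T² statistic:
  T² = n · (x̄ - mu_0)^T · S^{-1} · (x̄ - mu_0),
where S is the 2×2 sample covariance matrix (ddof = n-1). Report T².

Step 1 — sample mean vector:
  mean(X_1) = (7 + 3 + 8 + 6 + 3) / 5 = 27/5 = 5.4
  mean(X_2) = (8 + 5 + 2 + 7 + 3) / 5 = 25/5 = 5
  x̄ = (5.4, 5),  deviation x̄ - mu_0 = (5.4, 5) - (2, 5) = (3.4, 0).

Step 2 — sample covariance matrix, S[i,j] = (1/(n-1)) · Σ_k (x_{k,i} - mean_i) · (x_{k,j} - mean_j), divisor n-1 = 4:
  S[X_1,X_1] = ((1.6)·(1.6) + (-2.4)·(-2.4) + (2.6)·(2.6) + (0.6)·(0.6) + (-2.4)·(-2.4)) / 4 = 21.2/4 = 5.3
  S[X_1,X_2] = ((1.6)·(3) + (-2.4)·(0) + (2.6)·(-3) + (0.6)·(2) + (-2.4)·(-2)) / 4 = 3/4 = 0.75
  S[X_2,X_2] = ((3)·(3) + (0)·(0) + (-3)·(-3) + (2)·(2) + (-2)·(-2)) / 4 = 26/4 = 6.5
  S = [[5.3, 0.75],
 [0.75, 6.5]].

Step 3 — invert S. det(S) = 5.3·6.5 - (0.75)² = 33.8875.
  S^{-1} = (1/det) · [[d, -b], [-b, a]] = [[0.1918, -0.0221],
 [-0.0221, 0.1564]].

Step 4 — quadratic form (x̄ - mu_0)^T · S^{-1} · (x̄ - mu_0):
  S^{-1} · (x̄ - mu_0) = (0.6522, -0.0752),
  (x̄ - mu_0)^T · [...] = (3.4)·(0.6522) + (0)·(-0.0752) = 2.2173.

Step 5 — scale by n: T² = 5 · 2.2173 = 11.0867.

T² ≈ 11.0867


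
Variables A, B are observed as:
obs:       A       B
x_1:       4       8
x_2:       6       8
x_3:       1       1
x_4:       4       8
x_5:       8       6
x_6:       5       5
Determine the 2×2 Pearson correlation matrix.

Step 1 — column means:
  mean(A) = (4 + 6 + 1 + 4 + 8 + 5) / 6 = 28/6 = 4.6667
  mean(B) = (8 + 8 + 1 + 8 + 6 + 5) / 6 = 36/6 = 6

Step 2 — sample variances and covariances s[i,j] = (1/(n-1)) · Σ_k (x_{k,i} - mean_i) · (x_{k,j} - mean_j), with n-1 = 5:
  s[A,A] = ((-0.6667)·(-0.6667) + (1.3333)·(1.3333) + (-3.6667)·(-3.6667) + (-0.6667)·(-0.6667) + (3.3333)·(3.3333) + (0.3333)·(0.3333)) / 5 = 27.3333/5 = 5.4667
  s[A,B] = ((-0.6667)·(2) + (1.3333)·(2) + (-3.6667)·(-5) + (-0.6667)·(2) + (3.3333)·(0) + (0.3333)·(-1)) / 5 = 18/5 = 3.6
  s[B,B] = ((2)·(2) + (2)·(2) + (-5)·(-5) + (2)·(2) + (0)·(0) + (-1)·(-1)) / 5 = 38/5 = 7.6
  Sample standard deviations s_i = √(s[i,i]):
  s(A) = √(5.4667) = 2.3381
  s(B) = √(7.6) = 2.7568

Step 3 — r_{ij} = s_{ij} / (s_i · s_j):
  r[A,A] = 1 (diagonal).
  r[A,B] = 3.6 / (2.3381 · 2.7568) = 3.6 / 6.4457 = 0.5585
  r[B,B] = 1 (diagonal).

R is symmetric with unit diagonal. Assembling:

R = [[1, 0.5585],
 [0.5585, 1]]


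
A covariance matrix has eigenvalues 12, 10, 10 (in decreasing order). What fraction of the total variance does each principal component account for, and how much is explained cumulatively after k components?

Step 1 — total variance = trace(Sigma) = Σ λ_i = 12 + 10 + 10 = 32.

Step 2 — fraction explained by component i = λ_i / Σ λ:
  PC1: 12/32 = 0.375
  PC2: 10/32 = 0.3125
  PC3: 10/32 = 0.3125

Step 3 — cumulative fraction after k components = (λ_1 + ... + λ_k) / Σ λ:
  k = 1: 12/32 = 0.375
  k = 2: (12 + 10)/32 = 22/32 = 0.6875
  k = 3: (12 + 10 + 10)/32 = 32/32 = 1

Summary (fraction, with percent):

explained: PC1 0.375 (37.5%), PC2 0.3125 (31.25%), PC3 0.3125 (31.25%);  cumulative: 0.375, 0.6875, 1


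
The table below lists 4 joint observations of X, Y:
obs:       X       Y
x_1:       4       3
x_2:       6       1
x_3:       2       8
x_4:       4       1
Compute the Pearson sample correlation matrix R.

Step 1 — column means:
  mean(X) = (4 + 6 + 2 + 4) / 4 = 16/4 = 4
  mean(Y) = (3 + 1 + 8 + 1) / 4 = 13/4 = 3.25

Step 2 — sample variances and covariances s[i,j] = (1/(n-1)) · Σ_k (x_{k,i} - mean_i) · (x_{k,j} - mean_j), with n-1 = 3:
  s[X,X] = ((0)·(0) + (2)·(2) + (-2)·(-2) + (0)·(0)) / 3 = 8/3 = 2.6667
  s[X,Y] = ((0)·(-0.25) + (2)·(-2.25) + (-2)·(4.75) + (0)·(-2.25)) / 3 = -14/3 = -4.6667
  s[Y,Y] = ((-0.25)·(-0.25) + (-2.25)·(-2.25) + (4.75)·(4.75) + (-2.25)·(-2.25)) / 3 = 32.75/3 = 10.9167
  Sample standard deviations s_i = √(s[i,i]):
  s(X) = √(2.6667) = 1.633
  s(Y) = √(10.9167) = 3.304

Step 3 — r_{ij} = s_{ij} / (s_i · s_j):
  r[X,X] = 1 (diagonal).
  r[X,Y] = -4.6667 / (1.633 · 3.304) = -4.6667 / 5.3955 = -0.8649
  r[Y,Y] = 1 (diagonal).

R is symmetric with unit diagonal. Assembling:

R = [[1, -0.8649],
 [-0.8649, 1]]


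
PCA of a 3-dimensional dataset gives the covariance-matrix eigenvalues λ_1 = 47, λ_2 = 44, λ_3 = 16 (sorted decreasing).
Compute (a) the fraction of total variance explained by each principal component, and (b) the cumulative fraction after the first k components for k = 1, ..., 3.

Step 1 — total variance = trace(Sigma) = Σ λ_i = 47 + 44 + 16 = 107.

Step 2 — fraction explained by component i = λ_i / Σ λ:
  PC1: 47/107 = 0.4393
  PC2: 44/107 = 0.4112
  PC3: 16/107 = 0.1495

Step 3 — cumulative fraction after k components = (λ_1 + ... + λ_k) / Σ λ:
  k = 1: 47/107 = 0.4393
  k = 2: (47 + 44)/107 = 91/107 = 0.8505
  k = 3: (47 + 44 + 16)/107 = 107/107 = 1

Summary (fraction, with percent):

explained: PC1 0.4393 (43.93%), PC2 0.4112 (41.12%), PC3 0.1495 (14.95%);  cumulative: 0.4393, 0.8505, 1


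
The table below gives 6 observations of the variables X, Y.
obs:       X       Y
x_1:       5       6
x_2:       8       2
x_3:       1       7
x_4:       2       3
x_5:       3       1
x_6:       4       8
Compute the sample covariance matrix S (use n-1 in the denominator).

Step 1 — column means:
  mean(X) = (5 + 8 + 1 + 2 + 3 + 4) / 6 = 23/6 = 3.8333
  mean(Y) = (6 + 2 + 7 + 3 + 1 + 8) / 6 = 27/6 = 4.5

Step 2 — sample covariance S[i,j] = (1/(n-1)) · Σ_k (x_{k,i} - mean_i) · (x_{k,j} - mean_j), with n-1 = 5.
  S[X,X] = ((1.1667)·(1.1667) + (4.1667)·(4.1667) + (-2.8333)·(-2.8333) + (-1.8333)·(-1.8333) + (-0.8333)·(-0.8333) + (0.1667)·(0.1667)) / 5 = 30.8333/5 = 6.1667
  S[X,Y] = ((1.1667)·(1.5) + (4.1667)·(-2.5) + (-2.8333)·(2.5) + (-1.8333)·(-1.5) + (-0.8333)·(-3.5) + (0.1667)·(3.5)) / 5 = -9.5/5 = -1.9
  S[Y,Y] = ((1.5)·(1.5) + (-2.5)·(-2.5) + (2.5)·(2.5) + (-1.5)·(-1.5) + (-3.5)·(-3.5) + (3.5)·(3.5)) / 5 = 41.5/5 = 8.3

S is symmetric (S[j,i] = S[i,j]). Assembling:

S = [[6.1667, -1.9],
 [-1.9, 8.3]]
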